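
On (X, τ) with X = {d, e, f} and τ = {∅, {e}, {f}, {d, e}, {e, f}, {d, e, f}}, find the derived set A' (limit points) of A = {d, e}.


A' = {d}

For each x ∈ X, list the open sets U ∈ τ with x ∈ U, then check whether U ∩ (A ∖ {x}) ≠ ∅ for every such U.
  x = d: opens ∋ x are {d, e}, {d, e, f}; each meets A ∖ {d}, so x IS a limit point.
  x = e: open {e} ∋ x has {e} ∩ (A ∖ {e}) = ∅, so x is NOT a limit point.
  x = f: open {f} ∋ x has {f} ∩ (A ∖ {f}) = ∅, so x is NOT a limit point.
Collecting: A' = {d}.


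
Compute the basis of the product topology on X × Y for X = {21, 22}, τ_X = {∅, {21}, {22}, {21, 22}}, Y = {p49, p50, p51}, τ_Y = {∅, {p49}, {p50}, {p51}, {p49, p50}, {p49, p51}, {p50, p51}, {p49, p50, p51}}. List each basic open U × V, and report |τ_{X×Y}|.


Basis B = {∅ × ∅, {21} × {p49}, {21} × {p50}, {21} × {p51}, {22} × {p49}, {22} × {p50}, {22} × {p51}, {21} × {p49, p50}, {21} × {p49, p51}, {21, 22} × {p49}, {21} × {p50, p51}, {21, 22} × {p50}, {21, 22} × {p51}, {22} × {p49, p50}, {22} × {p49, p51}, {22} × {p50, p51}, {21} × {p49, p50, p51}, {22} × {p49, p50, p51}, {21, 22} × {p49, p50}, {21, 22} × {p49, p51}, {21, 22} × {p50, p51}, {21, 22} × {p49, p50, p51}}; |τ_{X×Y}| = 64.

Enumerate products U × V with U ∈ τ_X, V ∈ τ_Y (deduplicated):
  ∅ × ∅ = {} (∅)
  {21} × {p49} = {(21,p49)}
  {21} × {p50} = {(21,p50)}
  {21} × {p51} = {(21,p51)}
  {22} × {p49} = {(22,p49)}
  {22} × {p50} = {(22,p50)}
  {22} × {p51} = {(22,p51)}
  {21} × {p49, p50} = {(21,p49), (21,p50)}
  {21} × {p49, p51} = {(21,p49), (21,p51)}
  {21, 22} × {p49} = {(21,p49), (22,p49)}
  {21} × {p50, p51} = {(21,p50), (21,p51)}
  {21, 22} × {p50} = {(21,p50), (22,p50)}
  {21, 22} × {p51} = {(21,p51), (22,p51)}
  {22} × {p49, p50} = {(22,p49), (22,p50)}
  {22} × {p49, p51} = {(22,p49), (22,p51)}
  {22} × {p50, p51} = {(22,p50), (22,p51)}
  {21} × {p49, p50, p51} = {(21,p49), (21,p50), (21,p51)}
  {22} × {p49, p50, p51} = {(22,p49), (22,p50), (22,p51)}
  {21, 22} × {p49, p50} = {(21,p49), (21,p50), (22,p49), (22,p50)}
  {21, 22} × {p49, p51} = {(21,p49), (21,p51), (22,p49), (22,p51)}
  {21, 22} × {p50, p51} = {(21,p50), (21,p51), (22,p50), (22,p51)}
  {21, 22} × {p49, p50, p51} = {(21,p49), (21,p50), (21,p51), (22,p49), (22,p50), (22,p51)}
These 22 distinct sets form the basis B.
Close under arbitrary unions to get τ_{X×Y}; counting gives |τ_{X×Y}| = 64.


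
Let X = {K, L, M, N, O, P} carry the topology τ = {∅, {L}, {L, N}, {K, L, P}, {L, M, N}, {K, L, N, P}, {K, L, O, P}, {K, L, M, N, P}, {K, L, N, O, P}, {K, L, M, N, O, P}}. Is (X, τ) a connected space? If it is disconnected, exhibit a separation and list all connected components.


(X, τ) is connected.

Find clopen sets (U ∈ τ with X ∖ U ∈ τ):
  U = ∅, X ∖ U = {K, L, M, N, O, P} — both open, so U is clopen.
  U = {K, L, M, N, O, P}, X ∖ U = ∅ — both open, so U is clopen.
Only trivial clopens (∅ and X) exist, so (X, τ) is connected.
Compute connected components by grouping points that agree on all clopens:
  component: {K, L, M, N, O, P}


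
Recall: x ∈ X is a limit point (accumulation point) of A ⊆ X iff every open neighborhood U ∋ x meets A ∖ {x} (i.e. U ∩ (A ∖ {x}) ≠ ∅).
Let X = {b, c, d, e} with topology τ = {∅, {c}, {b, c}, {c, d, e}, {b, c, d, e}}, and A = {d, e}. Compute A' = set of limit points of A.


A' = {d, e}

For each x ∈ X, list the open sets U ∈ τ with x ∈ U, then check whether U ∩ (A ∖ {x}) ≠ ∅ for every such U.
  x = b: open {b, c} ∋ x has {b, c} ∩ (A ∖ {b}) = ∅, so x is NOT a limit point.
  x = c: open {c} ∋ x has {c} ∩ (A ∖ {c}) = ∅, so x is NOT a limit point.
  x = d: opens ∋ x are {c, d, e}, {b, c, d, e}; each meets A ∖ {d}, so x IS a limit point.
  x = e: opens ∋ x are {c, d, e}, {b, c, d, e}; each meets A ∖ {e}, so x IS a limit point.
Collecting: A' = {d, e}.


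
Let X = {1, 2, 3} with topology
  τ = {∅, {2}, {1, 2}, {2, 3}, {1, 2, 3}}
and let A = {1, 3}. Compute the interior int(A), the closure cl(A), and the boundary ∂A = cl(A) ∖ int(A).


int(A) = ∅, cl(A) = {1, 3}, ∂A = {1, 3}.

Closed sets in (X, τ) are complements of opens:
  closed(X, τ) = {∅, {1}, {3}, {1, 3}, {1, 2, 3}}.
int(A) = ⋃ {U ∈ τ : U ⊆ A}. Opens contained in A: ∅.
Taking the union of these: int(A) = ∅.
cl(A) = ⋂ {C closed : A ⊆ C}. Closed sets containing A: {1, 3}, {1, 2, 3}.
Intersecting these: cl(A) = {1, 3}.
∂A = cl(A) ∖ int(A) = {1, 3} ∖ ∅ = {1, 3}.


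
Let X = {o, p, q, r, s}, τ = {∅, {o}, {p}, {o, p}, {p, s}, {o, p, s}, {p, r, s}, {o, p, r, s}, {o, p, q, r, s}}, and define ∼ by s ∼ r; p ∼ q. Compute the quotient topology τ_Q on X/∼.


X/∼ = {[o], [p=q], [r=s]}; |τ_Q| = 3.

Equivalence classes: [o], [p=q], [r=s].
Quotient map π: X → X/∼ sends o ↦ [o], p ↦ [p=q], q ↦ [p=q], r ↦ [r=s], s ↦ [r=s].
For each subset V ⊆ X/∼, compute π^{-1}(V) ⊆ X and check whether π^{-1}(V) ∈ τ. V is open in τ_Q iff π^{-1}(V) ∈ τ.
  V = {}: π^{-1}(V) = ∅ ∈ τ ✓.
  V = {[o]}: π^{-1}(V) = {o} ∈ τ ✓.
  V = {[p=q]}: π^{-1}(V) = {p, q} ∉ τ ✗.
  V = {[o], [p=q]}: π^{-1}(V) = {o, p, q} ∉ τ ✗.
  V = {[r=s]}: π^{-1}(V) = {r, s} ∉ τ ✗.
  V = {[o], [r=s]}: π^{-1}(V) = {o, r, s} ∉ τ ✗.
  V = {[p=q], [r=s]}: π^{-1}(V) = {p, q, r, s} ∉ τ ✗.
  V = {[o], [p=q], [r=s]}: π^{-1}(V) = {o, p, q, r, s} ∈ τ ✓.
Open sets in the quotient: τ_Q = {{}, {[o]}, {[o], [p=q], [r=s]}} (3 elements).


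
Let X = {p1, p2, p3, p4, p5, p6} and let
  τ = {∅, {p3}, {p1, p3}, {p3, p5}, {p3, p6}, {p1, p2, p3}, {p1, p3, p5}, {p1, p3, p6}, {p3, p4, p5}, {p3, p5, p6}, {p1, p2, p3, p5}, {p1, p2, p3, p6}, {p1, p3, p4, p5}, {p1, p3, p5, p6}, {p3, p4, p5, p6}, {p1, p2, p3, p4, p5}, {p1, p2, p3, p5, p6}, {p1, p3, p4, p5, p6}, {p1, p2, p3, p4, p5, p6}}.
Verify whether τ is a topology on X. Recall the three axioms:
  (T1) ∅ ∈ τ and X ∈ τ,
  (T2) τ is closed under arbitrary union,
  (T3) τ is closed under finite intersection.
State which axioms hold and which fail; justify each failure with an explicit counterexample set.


τ IS a topology on X.

Axiom (T1): ∅ ∈ τ? Yes; X ∈ τ? Yes.
Axiom (T2/T3): check pairwise unions and intersections of members of τ.
All pairwise intersections and unions checked — each lies in τ. Therefore τ satisfies (T1), (T2), (T3): it IS a topology on X.


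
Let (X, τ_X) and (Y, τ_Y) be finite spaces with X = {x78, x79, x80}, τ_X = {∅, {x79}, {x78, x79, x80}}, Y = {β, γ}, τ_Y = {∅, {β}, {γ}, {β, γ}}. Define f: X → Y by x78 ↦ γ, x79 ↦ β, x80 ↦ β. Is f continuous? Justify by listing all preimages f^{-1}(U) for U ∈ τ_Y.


f is NOT continuous.

Compute f^{-1}(U) for each U ∈ τ_Y:
  U = ∅: f^{-1}(U) = ∅ ∈ τ_X ✓.
  U = {β}: f^{-1}(U) = {x79, x80} ∉ τ_X ✗.
  U = {γ}: f^{-1}(U) = {x78} ∉ τ_X ✗.
  U = {β, γ}: f^{-1}(U) = {x78, x79, x80} ∈ τ_X ✓.
Found U = {β} with f^{-1}(U) = {x79, x80} not in τ_X. Therefore f is NOT continuous.


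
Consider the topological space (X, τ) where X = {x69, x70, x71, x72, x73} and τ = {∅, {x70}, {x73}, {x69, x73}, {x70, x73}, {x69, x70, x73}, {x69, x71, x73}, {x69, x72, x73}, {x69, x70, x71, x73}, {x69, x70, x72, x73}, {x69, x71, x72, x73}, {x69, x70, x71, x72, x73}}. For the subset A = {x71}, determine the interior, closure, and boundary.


int(A) = ∅, cl(A) = {x71}, ∂A = {x71}.

Closed sets in (X, τ) are complements of opens:
  closed(X, τ) = {∅, {x70}, {x71}, {x72}, {x70, x71}, {x70, x72}, {x71, x72}, {x69, x71, x72}, {x70, x71, x72}, {x69, x70, x71, x72}, {x69, x71, x72, x73}, {x69, x70, x71, x72, x73}}.
int(A) = ⋃ {U ∈ τ : U ⊆ A}. Opens contained in A: ∅.
Taking the union of these: int(A) = ∅.
cl(A) = ⋂ {C closed : A ⊆ C}. Closed sets containing A: {x71}, {x70, x71}, {x71, x72}, {x69, x71, x72}, {x70, x71, x72}, {x69, x70, x71, x72}, {x69, x71, x72, x73}, {x69, x70, x71, x72, x73}.
Intersecting these: cl(A) = {x71}.
∂A = cl(A) ∖ int(A) = {x71} ∖ ∅ = {x71}.


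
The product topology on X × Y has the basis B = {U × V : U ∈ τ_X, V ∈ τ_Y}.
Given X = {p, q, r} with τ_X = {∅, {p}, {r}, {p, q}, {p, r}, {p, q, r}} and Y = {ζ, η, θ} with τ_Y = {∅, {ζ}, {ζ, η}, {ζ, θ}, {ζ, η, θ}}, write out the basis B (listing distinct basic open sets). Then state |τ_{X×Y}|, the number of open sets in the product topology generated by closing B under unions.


Basis B = {∅ × ∅, {p} × {ζ}, {r} × {ζ}, {p} × {ζ, η}, {p} × {ζ, θ}, {p, q} × {ζ}, {p, r} × {ζ}, {r} × {ζ, η}, {r} × {ζ, θ}, {p} × {ζ, η, θ}, {p, q, r} × {ζ}, {r} × {ζ, η, θ}, {p, q} × {ζ, η}, {p, r} × {ζ, η}, {p, q} × {ζ, θ}, {p, r} × {ζ, θ}, {p, q} × {ζ, η, θ}, {p, r} × {ζ, η, θ}, {p, q, r} × {ζ, η}, {p, q, r} × {ζ, θ}, {p, q, r} × {ζ, η, θ}}; |τ_{X×Y}| = 70.

Enumerate products U × V with U ∈ τ_X, V ∈ τ_Y (deduplicated):
  ∅ × ∅ = {} (∅)
  {p} × {ζ} = {(p,ζ)}
  {r} × {ζ} = {(r,ζ)}
  {p} × {ζ, η} = {(p,ζ), (p,η)}
  {p} × {ζ, θ} = {(p,ζ), (p,θ)}
  {p, q} × {ζ} = {(p,ζ), (q,ζ)}
  {p, r} × {ζ} = {(p,ζ), (r,ζ)}
  {r} × {ζ, η} = {(r,ζ), (r,η)}
  {r} × {ζ, θ} = {(r,ζ), (r,θ)}
  {p} × {ζ, η, θ} = {(p,ζ), (p,η), (p,θ)}
  {p, q, r} × {ζ} = {(p,ζ), (q,ζ), (r,ζ)}
  {r} × {ζ, η, θ} = {(r,ζ), (r,η), (r,θ)}
  {p, q} × {ζ, η} = {(p,ζ), (p,η), (q,ζ), (q,η)}
  {p, r} × {ζ, η} = {(p,ζ), (p,η), (r,ζ), (r,η)}
  {p, q} × {ζ, θ} = {(p,ζ), (p,θ), (q,ζ), (q,θ)}
  {p, r} × {ζ, θ} = {(p,ζ), (p,θ), (r,ζ), (r,θ)}
  {p, q} × {ζ, η, θ} = {(p,ζ), (p,η), (p,θ), (q,ζ), (q,η), (q,θ)}
  {p, r} × {ζ, η, θ} = {(p,ζ), (p,η), (p,θ), (r,ζ), (r,η), (r,θ)}
  {p, q, r} × {ζ, η} = {(p,ζ), (p,η), (q,ζ), (q,η), (r,ζ), (r,η)}
  {p, q, r} × {ζ, θ} = {(p,ζ), (p,θ), (q,ζ), (q,θ), (r,ζ), (r,θ)}
  {p, q, r} × {ζ, η, θ} = {(p,ζ), (p,η), (p,θ), (q,ζ), (q,η), (q,θ), (r,ζ), (r,η), (r,θ)}
These 21 distinct sets form the basis B.
Close under arbitrary unions to get τ_{X×Y}; counting gives |τ_{X×Y}| = 70.


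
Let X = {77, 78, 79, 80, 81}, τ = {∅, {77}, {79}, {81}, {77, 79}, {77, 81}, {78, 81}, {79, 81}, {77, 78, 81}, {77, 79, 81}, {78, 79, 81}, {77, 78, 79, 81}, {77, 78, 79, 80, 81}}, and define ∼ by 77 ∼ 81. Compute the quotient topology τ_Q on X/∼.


X/∼ = {[77=81], [78], [79], [80]}; |τ_Q| = 7.

Equivalence classes: [77=81], [78], [79], [80].
Quotient map π: X → X/∼ sends 77 ↦ [77=81], 78 ↦ [78], 79 ↦ [79], 80 ↦ [80], 81 ↦ [77=81].
For each subset V ⊆ X/∼, compute π^{-1}(V) ⊆ X and check whether π^{-1}(V) ∈ τ. V is open in τ_Q iff π^{-1}(V) ∈ τ.
  V = {}: π^{-1}(V) = ∅ ∈ τ ✓.
  V = {[77=81]}: π^{-1}(V) = {77, 81} ∈ τ ✓.
  V = {[78]}: π^{-1}(V) = {78} ∉ τ ✗.
  V = {[77=81], [78]}: π^{-1}(V) = {77, 78, 81} ∈ τ ✓.
  V = {[79]}: π^{-1}(V) = {79} ∈ τ ✓.
  V = {[77=81], [79]}: π^{-1}(V) = {77, 79, 81} ∈ τ ✓.
  V = {[78], [79]}: π^{-1}(V) = {78, 79} ∉ τ ✗.
  V = {[77=81], [78], [79]}: π^{-1}(V) = {77, 78, 79, 81} ∈ τ ✓.
  V = {[80]}: π^{-1}(V) = {80} ∉ τ ✗.
  V = {[77=81], [80]}: π^{-1}(V) = {77, 80, 81} ∉ τ ✗.
  V = {[78], [80]}: π^{-1}(V) = {78, 80} ∉ τ ✗.
  V = {[77=81], [78], [80]}: π^{-1}(V) = {77, 78, 80, 81} ∉ τ ✗.
  V = {[79], [80]}: π^{-1}(V) = {79, 80} ∉ τ ✗.
  V = {[77=81], [79], [80]}: π^{-1}(V) = {77, 79, 80, 81} ∉ τ ✗.
  V = {[78], [79], [80]}: π^{-1}(V) = {78, 79, 80} ∉ τ ✗.
  V = {[77=81], [78], [79], [80]}: π^{-1}(V) = {77, 78, 79, 80, 81} ∈ τ ✓.
Open sets in the quotient: τ_Q = {{}, {[77=81]}, {[77=81], [78]}, {[79]}, {[77=81], [79]}, {[77=81], [78], [79]}, {[77=81], [78], [79], [80]}} (7 elements).


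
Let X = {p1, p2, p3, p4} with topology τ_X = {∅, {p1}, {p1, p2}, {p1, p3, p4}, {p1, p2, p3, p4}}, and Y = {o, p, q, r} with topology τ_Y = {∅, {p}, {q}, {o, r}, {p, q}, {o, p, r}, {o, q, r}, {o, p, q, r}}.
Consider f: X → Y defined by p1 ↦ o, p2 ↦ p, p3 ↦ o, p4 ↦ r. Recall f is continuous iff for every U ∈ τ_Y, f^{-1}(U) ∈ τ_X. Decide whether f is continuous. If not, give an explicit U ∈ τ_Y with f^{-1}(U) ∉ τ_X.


f is NOT continuous.

Compute f^{-1}(U) for each U ∈ τ_Y:
  U = ∅: f^{-1}(U) = ∅ ∈ τ_X ✓.
  U = {p}: f^{-1}(U) = {p2} ∉ τ_X ✗.
  U = {q}: f^{-1}(U) = ∅ ∈ τ_X ✓.
  U = {o, r}: f^{-1}(U) = {p1, p3, p4} ∈ τ_X ✓.
  U = {p, q}: f^{-1}(U) = {p2} ∉ τ_X ✗.
  U = {o, p, r}: f^{-1}(U) = {p1, p2, p3, p4} ∈ τ_X ✓.
  U = {o, q, r}: f^{-1}(U) = {p1, p3, p4} ∈ τ_X ✓.
  U = {o, p, q, r}: f^{-1}(U) = {p1, p2, p3, p4} ∈ τ_X ✓.
Found U = {p} with f^{-1}(U) = {p2} not in τ_X. Therefore f is NOT continuous.


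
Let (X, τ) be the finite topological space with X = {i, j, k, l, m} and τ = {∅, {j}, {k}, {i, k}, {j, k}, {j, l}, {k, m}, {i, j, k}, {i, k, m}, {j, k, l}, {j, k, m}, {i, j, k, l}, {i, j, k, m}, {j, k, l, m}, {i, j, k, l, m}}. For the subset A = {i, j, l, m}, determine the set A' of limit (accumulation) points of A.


A' = {l}

For each x ∈ X, list the open sets U ∈ τ with x ∈ U, then check whether U ∩ (A ∖ {x}) ≠ ∅ for every such U.
  x = i: open {i, k} ∋ x has {i, k} ∩ (A ∖ {i}) = ∅, so x is NOT a limit point.
  x = j: open {j} ∋ x has {j} ∩ (A ∖ {j}) = ∅, so x is NOT a limit point.
  x = k: open {k} ∋ x has {k} ∩ (A ∖ {k}) = ∅, so x is NOT a limit point.
  x = l: opens ∋ x are {j, l}, {j, k, l}, {i, j, k, l}, {j, k, l, m}, {i, j, k, l, m}; each meets A ∖ {l}, so x IS a limit point.
  x = m: open {k, m} ∋ x has {k, m} ∩ (A ∖ {m}) = ∅, so x is NOT a limit point.
Collecting: A' = {l}.


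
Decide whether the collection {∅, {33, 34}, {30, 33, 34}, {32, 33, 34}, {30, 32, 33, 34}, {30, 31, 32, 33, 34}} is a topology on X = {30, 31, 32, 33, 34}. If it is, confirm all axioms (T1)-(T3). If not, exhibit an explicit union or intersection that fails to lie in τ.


τ IS a topology on X.

Axiom (T1): ∅ ∈ τ? Yes; X ∈ τ? Yes.
Axiom (T2/T3): check pairwise unions and intersections of members of τ.
All pairwise intersections and unions checked — each lies in τ. Therefore τ satisfies (T1), (T2), (T3): it IS a topology on X.


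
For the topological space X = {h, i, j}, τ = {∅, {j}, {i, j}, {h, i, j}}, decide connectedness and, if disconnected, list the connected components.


(X, τ) is connected.

Find clopen sets (U ∈ τ with X ∖ U ∈ τ):
  U = ∅, X ∖ U = {h, i, j} — both open, so U is clopen.
  U = {h, i, j}, X ∖ U = ∅ — both open, so U is clopen.
Only trivial clopens (∅ and X) exist, so (X, τ) is connected.
Compute connected components by grouping points that agree on all clopens:
  component: {h, i, j}


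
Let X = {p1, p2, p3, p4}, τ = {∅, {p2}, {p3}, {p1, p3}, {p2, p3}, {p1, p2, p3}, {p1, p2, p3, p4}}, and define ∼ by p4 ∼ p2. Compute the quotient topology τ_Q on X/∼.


X/∼ = {[p1], [p2=p4], [p3]}; |τ_Q| = 4.

Equivalence classes: [p1], [p2=p4], [p3].
Quotient map π: X → X/∼ sends p1 ↦ [p1], p2 ↦ [p2=p4], p3 ↦ [p3], p4 ↦ [p2=p4].
For each subset V ⊆ X/∼, compute π^{-1}(V) ⊆ X and check whether π^{-1}(V) ∈ τ. V is open in τ_Q iff π^{-1}(V) ∈ τ.
  V = {}: π^{-1}(V) = ∅ ∈ τ ✓.
  V = {[p1]}: π^{-1}(V) = {p1} ∉ τ ✗.
  V = {[p2=p4]}: π^{-1}(V) = {p2, p4} ∉ τ ✗.
  V = {[p1], [p2=p4]}: π^{-1}(V) = {p1, p2, p4} ∉ τ ✗.
  V = {[p3]}: π^{-1}(V) = {p3} ∈ τ ✓.
  V = {[p1], [p3]}: π^{-1}(V) = {p1, p3} ∈ τ ✓.
  V = {[p2=p4], [p3]}: π^{-1}(V) = {p2, p3, p4} ∉ τ ✗.
  V = {[p1], [p2=p4], [p3]}: π^{-1}(V) = {p1, p2, p3, p4} ∈ τ ✓.
Open sets in the quotient: τ_Q = {{}, {[p3]}, {[p1], [p3]}, {[p1], [p2=p4], [p3]}} (4 elements).


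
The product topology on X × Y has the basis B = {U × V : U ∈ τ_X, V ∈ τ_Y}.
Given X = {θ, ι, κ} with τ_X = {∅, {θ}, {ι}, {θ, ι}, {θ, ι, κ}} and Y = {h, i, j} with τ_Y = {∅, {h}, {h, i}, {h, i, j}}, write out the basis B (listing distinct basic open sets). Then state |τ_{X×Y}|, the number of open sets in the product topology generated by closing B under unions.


Basis B = {∅ × ∅, {θ} × {h}, {ι} × {h}, {θ} × {h, i}, {θ, ι} × {h}, {ι} × {h, i}, {θ} × {h, i, j}, {θ, ι, κ} × {h}, {ι} × {h, i, j}, {θ, ι} × {h, i}, {θ, ι} × {h, i, j}, {θ, ι, κ} × {h, i}, {θ, ι, κ} × {h, i, j}}; |τ_{X×Y}| = 30.

Enumerate products U × V with U ∈ τ_X, V ∈ τ_Y (deduplicated):
  ∅ × ∅ = {} (∅)
  {θ} × {h} = {(θ,h)}
  {ι} × {h} = {(ι,h)}
  {θ} × {h, i} = {(θ,h), (θ,i)}
  {θ, ι} × {h} = {(θ,h), (ι,h)}
  {ι} × {h, i} = {(ι,h), (ι,i)}
  {θ} × {h, i, j} = {(θ,h), (θ,i), (θ,j)}
  {θ, ι, κ} × {h} = {(θ,h), (ι,h), (κ,h)}
  {ι} × {h, i, j} = {(ι,h), (ι,i), (ι,j)}
  {θ, ι} × {h, i} = {(θ,h), (θ,i), (ι,h), (ι,i)}
  {θ, ι} × {h, i, j} = {(θ,h), (θ,i), (θ,j), (ι,h), (ι,i), (ι,j)}
  {θ, ι, κ} × {h, i} = {(θ,h), (θ,i), (ι,h), (ι,i), (κ,h), (κ,i)}
  {θ, ι, κ} × {h, i, j} = {(θ,h), (θ,i), (θ,j), (ι,h), (ι,i), (ι,j), (κ,h), (κ,i), (κ,j)}
These 13 distinct sets form the basis B.
Close under arbitrary unions to get τ_{X×Y}; counting gives |τ_{X×Y}| = 30.


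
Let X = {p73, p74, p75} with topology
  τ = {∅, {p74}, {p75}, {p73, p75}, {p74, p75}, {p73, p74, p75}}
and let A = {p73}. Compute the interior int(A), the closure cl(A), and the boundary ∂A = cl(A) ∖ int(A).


int(A) = ∅, cl(A) = {p73}, ∂A = {p73}.

Closed sets in (X, τ) are complements of opens:
  closed(X, τ) = {∅, {p73}, {p74}, {p73, p74}, {p73, p75}, {p73, p74, p75}}.
int(A) = ⋃ {U ∈ τ : U ⊆ A}. Opens contained in A: ∅.
Taking the union of these: int(A) = ∅.
cl(A) = ⋂ {C closed : A ⊆ C}. Closed sets containing A: {p73}, {p73, p74}, {p73, p75}, {p73, p74, p75}.
Intersecting these: cl(A) = {p73}.
∂A = cl(A) ∖ int(A) = {p73} ∖ ∅ = {p73}.


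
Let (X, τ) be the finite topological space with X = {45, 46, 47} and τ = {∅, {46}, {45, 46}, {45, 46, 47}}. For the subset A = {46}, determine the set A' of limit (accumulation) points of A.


A' = {45, 47}

For each x ∈ X, list the open sets U ∈ τ with x ∈ U, then check whether U ∩ (A ∖ {x}) ≠ ∅ for every such U.
  x = 45: opens ∋ x are {45, 46}, {45, 46, 47}; each meets A ∖ {45}, so x IS a limit point.
  x = 46: open {46} ∋ x has {46} ∩ (A ∖ {46}) = ∅, so x is NOT a limit point.
  x = 47: opens ∋ x are {45, 46, 47}; each meets A ∖ {47}, so x IS a limit point.
Collecting: A' = {45, 47}.


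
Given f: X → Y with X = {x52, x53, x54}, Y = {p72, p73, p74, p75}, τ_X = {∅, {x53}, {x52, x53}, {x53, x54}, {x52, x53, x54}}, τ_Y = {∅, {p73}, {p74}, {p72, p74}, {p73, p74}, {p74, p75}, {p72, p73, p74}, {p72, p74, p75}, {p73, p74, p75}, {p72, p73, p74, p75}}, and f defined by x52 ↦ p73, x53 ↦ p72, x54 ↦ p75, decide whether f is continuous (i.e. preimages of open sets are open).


f is NOT continuous.

Compute f^{-1}(U) for each U ∈ τ_Y:
  U = ∅: f^{-1}(U) = ∅ ∈ τ_X ✓.
  U = {p73}: f^{-1}(U) = {x52} ∉ τ_X ✗.
  U = {p74}: f^{-1}(U) = ∅ ∈ τ_X ✓.
  U = {p72, p74}: f^{-1}(U) = {x53} ∈ τ_X ✓.
  U = {p73, p74}: f^{-1}(U) = {x52} ∉ τ_X ✗.
  U = {p74, p75}: f^{-1}(U) = {x54} ∉ τ_X ✗.
  U = {p72, p73, p74}: f^{-1}(U) = {x52, x53} ∈ τ_X ✓.
  U = {p72, p74, p75}: f^{-1}(U) = {x53, x54} ∈ τ_X ✓.
  U = {p73, p74, p75}: f^{-1}(U) = {x52, x54} ∉ τ_X ✗.
  U = {p72, p73, p74, p75}: f^{-1}(U) = {x52, x53, x54} ∈ τ_X ✓.
Found U = {p73} with f^{-1}(U) = {x52} not in τ_X. Therefore f is NOT continuous.


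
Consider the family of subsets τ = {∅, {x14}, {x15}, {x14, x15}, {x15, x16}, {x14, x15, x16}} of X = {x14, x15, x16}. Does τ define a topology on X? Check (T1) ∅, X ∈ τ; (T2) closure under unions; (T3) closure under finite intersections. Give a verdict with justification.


τ IS a topology on X.

Axiom (T1): ∅ ∈ τ? Yes; X ∈ τ? Yes.
Axiom (T2/T3): check pairwise unions and intersections of members of τ.
All pairwise intersections and unions checked — each lies in τ. Therefore τ satisfies (T1), (T2), (T3): it IS a topology on X.


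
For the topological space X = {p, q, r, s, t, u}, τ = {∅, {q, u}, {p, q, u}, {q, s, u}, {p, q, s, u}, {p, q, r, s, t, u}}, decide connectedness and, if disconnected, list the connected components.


(X, τ) is connected.

Find clopen sets (U ∈ τ with X ∖ U ∈ τ):
  U = ∅, X ∖ U = {p, q, r, s, t, u} — both open, so U is clopen.
  U = {p, q, r, s, t, u}, X ∖ U = ∅ — both open, so U is clopen.
Only trivial clopens (∅ and X) exist, so (X, τ) is connected.
Compute connected components by grouping points that agree on all clopens:
  component: {p, q, r, s, t, u}


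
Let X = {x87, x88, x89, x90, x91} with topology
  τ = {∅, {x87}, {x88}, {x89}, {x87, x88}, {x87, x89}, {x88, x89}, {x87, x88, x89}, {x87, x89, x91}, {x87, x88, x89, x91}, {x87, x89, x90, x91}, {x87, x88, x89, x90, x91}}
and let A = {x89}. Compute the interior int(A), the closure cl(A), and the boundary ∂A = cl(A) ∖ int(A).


int(A) = {x89}, cl(A) = {x89, x90, x91}, ∂A = {x90, x91}.

Closed sets in (X, τ) are complements of opens:
  closed(X, τ) = {∅, {x88}, {x90}, {x88, x90}, {x90, x91}, {x87, x90, x91}, {x88, x90, x91}, {x89, x90, x91}, {x87, x88, x90, x91}, {x87, x89, x90, x91}, {x88, x89, x90, x91}, {x87, x88, x89, x90, x91}}.
int(A) = ⋃ {U ∈ τ : U ⊆ A}. Opens contained in A: ∅, {x89}.
Taking the union of these: int(A) = {x89}.
cl(A) = ⋂ {C closed : A ⊆ C}. Closed sets containing A: {x89, x90, x91}, {x87, x89, x90, x91}, {x88, x89, x90, x91}, {x87, x88, x89, x90, x91}.
Intersecting these: cl(A) = {x89, x90, x91}.
∂A = cl(A) ∖ int(A) = {x89, x90, x91} ∖ {x89} = {x90, x91}.


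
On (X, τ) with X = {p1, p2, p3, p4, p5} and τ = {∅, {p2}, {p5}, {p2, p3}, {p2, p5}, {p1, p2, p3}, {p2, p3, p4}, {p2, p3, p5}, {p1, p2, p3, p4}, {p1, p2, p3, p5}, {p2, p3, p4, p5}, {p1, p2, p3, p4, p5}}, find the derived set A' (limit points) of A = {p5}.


A' = ∅

For each x ∈ X, list the open sets U ∈ τ with x ∈ U, then check whether U ∩ (A ∖ {x}) ≠ ∅ for every such U.
  x = p1: open {p1, p2, p3} ∋ x has {p1, p2, p3} ∩ (A ∖ {p1}) = ∅, so x is NOT a limit point.
  x = p2: open {p2} ∋ x has {p2} ∩ (A ∖ {p2}) = ∅, so x is NOT a limit point.
  x = p3: open {p2, p3} ∋ x has {p2, p3} ∩ (A ∖ {p3}) = ∅, so x is NOT a limit point.
  x = p4: open {p2, p3, p4} ∋ x has {p2, p3, p4} ∩ (A ∖ {p4}) = ∅, so x is NOT a limit point.
  x = p5: open {p5} ∋ x has {p5} ∩ (A ∖ {p5}) = ∅, so x is NOT a limit point.
Collecting: A' = ∅.


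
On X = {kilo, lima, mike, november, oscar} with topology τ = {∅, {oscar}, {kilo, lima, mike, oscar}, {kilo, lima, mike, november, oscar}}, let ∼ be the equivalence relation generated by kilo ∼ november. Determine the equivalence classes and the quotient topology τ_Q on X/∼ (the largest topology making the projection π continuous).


X/∼ = {[kilo=november], [lima], [mike], [oscar]}; |τ_Q| = 3.

Equivalence classes: [kilo=november], [lima], [mike], [oscar].
Quotient map π: X → X/∼ sends kilo ↦ [kilo=november], lima ↦ [lima], mike ↦ [mike], november ↦ [kilo=november], oscar ↦ [oscar].
For each subset V ⊆ X/∼, compute π^{-1}(V) ⊆ X and check whether π^{-1}(V) ∈ τ. V is open in τ_Q iff π^{-1}(V) ∈ τ.
  V = {}: π^{-1}(V) = ∅ ∈ τ ✓.
  V = {[kilo=november]}: π^{-1}(V) = {kilo, november} ∉ τ ✗.
  V = {[lima]}: π^{-1}(V) = {lima} ∉ τ ✗.
  V = {[kilo=november], [lima]}: π^{-1}(V) = {kilo, lima, november} ∉ τ ✗.
  V = {[mike]}: π^{-1}(V) = {mike} ∉ τ ✗.
  V = {[kilo=november], [mike]}: π^{-1}(V) = {kilo, mike, november} ∉ τ ✗.
  V = {[lima], [mike]}: π^{-1}(V) = {lima, mike} ∉ τ ✗.
  V = {[kilo=november], [lima], [mike]}: π^{-1}(V) = {kilo, lima, mike, november} ∉ τ ✗.
  V = {[oscar]}: π^{-1}(V) = {oscar} ∈ τ ✓.
  V = {[kilo=november], [oscar]}: π^{-1}(V) = {kilo, november, oscar} ∉ τ ✗.
  V = {[lima], [oscar]}: π^{-1}(V) = {lima, oscar} ∉ τ ✗.
  V = {[kilo=november], [lima], [oscar]}: π^{-1}(V) = {kilo, lima, november, oscar} ∉ τ ✗.
  V = {[mike], [oscar]}: π^{-1}(V) = {mike, oscar} ∉ τ ✗.
  V = {[kilo=november], [mike], [oscar]}: π^{-1}(V) = {kilo, mike, november, oscar} ∉ τ ✗.
  V = {[lima], [mike], [oscar]}: π^{-1}(V) = {lima, mike, oscar} ∉ τ ✗.
  V = {[kilo=november], [lima], [mike], [oscar]}: π^{-1}(V) = {kilo, lima, mike, november, oscar} ∈ τ ✓.
Open sets in the quotient: τ_Q = {{}, {[oscar]}, {[kilo=november], [lima], [mike], [oscar]}} (3 elements).


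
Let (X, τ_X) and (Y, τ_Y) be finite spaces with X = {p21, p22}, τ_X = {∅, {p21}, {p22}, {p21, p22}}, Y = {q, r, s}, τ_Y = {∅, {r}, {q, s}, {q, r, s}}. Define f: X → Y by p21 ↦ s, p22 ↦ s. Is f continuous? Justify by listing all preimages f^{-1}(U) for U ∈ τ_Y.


f IS continuous.

Compute f^{-1}(U) for each U ∈ τ_Y:
  U = ∅: f^{-1}(U) = ∅ ∈ τ_X ✓.
  U = {r}: f^{-1}(U) = ∅ ∈ τ_X ✓.
  U = {q, s}: f^{-1}(U) = {p21, p22} ∈ τ_X ✓.
  U = {q, r, s}: f^{-1}(U) = {p21, p22} ∈ τ_X ✓.
Every preimage lies in τ_X, so f IS continuous.


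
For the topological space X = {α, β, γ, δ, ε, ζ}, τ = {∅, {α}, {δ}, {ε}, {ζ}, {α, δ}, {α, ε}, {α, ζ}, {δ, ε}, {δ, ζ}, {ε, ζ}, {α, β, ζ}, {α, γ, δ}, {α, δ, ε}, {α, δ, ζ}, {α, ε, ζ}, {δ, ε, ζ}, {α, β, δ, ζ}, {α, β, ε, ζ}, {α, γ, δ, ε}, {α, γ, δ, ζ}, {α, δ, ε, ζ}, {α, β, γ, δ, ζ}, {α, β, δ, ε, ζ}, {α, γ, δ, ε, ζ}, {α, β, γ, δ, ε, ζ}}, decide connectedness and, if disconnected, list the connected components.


(X, τ) is disconnected; components = [{ε}, {α, β, γ, δ, ζ}].

Find clopen sets (U ∈ τ with X ∖ U ∈ τ):
  U = ∅, X ∖ U = {α, β, γ, δ, ε, ζ} — both open, so U is clopen.
  U = {ε}, X ∖ U = {α, β, γ, δ, ζ} — both open, so U is clopen.
  U = {α, β, γ, δ, ζ}, X ∖ U = {ε} — both open, so U is clopen.
  U = {α, β, γ, δ, ε, ζ}, X ∖ U = ∅ — both open, so U is clopen.
Nontrivial clopen(s) exist: e.g. {ε}. So (X, τ) is disconnected.
Compute connected components by grouping points that agree on all clopens:
  component: {ε}
  component: {α, β, γ, δ, ζ}


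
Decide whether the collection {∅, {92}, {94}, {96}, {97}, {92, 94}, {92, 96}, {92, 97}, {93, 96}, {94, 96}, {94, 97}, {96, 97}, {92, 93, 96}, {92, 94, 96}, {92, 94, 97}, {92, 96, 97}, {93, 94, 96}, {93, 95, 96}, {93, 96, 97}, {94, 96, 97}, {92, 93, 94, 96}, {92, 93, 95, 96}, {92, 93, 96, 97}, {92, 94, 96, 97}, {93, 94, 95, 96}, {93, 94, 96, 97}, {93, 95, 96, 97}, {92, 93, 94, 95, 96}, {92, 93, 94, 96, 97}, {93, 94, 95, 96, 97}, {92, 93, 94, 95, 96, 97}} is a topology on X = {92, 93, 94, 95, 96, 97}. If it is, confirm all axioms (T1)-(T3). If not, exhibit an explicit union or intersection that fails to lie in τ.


τ is NOT a topology on X.

Axiom (T1): ∅ ∈ τ? Yes; X ∈ τ? Yes.
Axiom (T2/T3): check pairwise unions and intersections of members of τ.
Counterexample for (T2): {92} ∪ {93, 95, 96, 97} = {92, 93, 95, 96, 97} ∉ τ. Therefore τ is NOT a topology.


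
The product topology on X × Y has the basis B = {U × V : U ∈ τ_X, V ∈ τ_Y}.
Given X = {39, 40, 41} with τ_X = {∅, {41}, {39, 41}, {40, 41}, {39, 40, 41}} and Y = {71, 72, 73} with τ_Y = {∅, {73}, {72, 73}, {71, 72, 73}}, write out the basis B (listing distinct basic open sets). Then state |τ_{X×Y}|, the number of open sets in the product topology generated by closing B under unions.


Basis B = {∅ × ∅, {41} × {73}, {39, 41} × {73}, {40, 41} × {73}, {41} × {72, 73}, {39, 40, 41} × {73}, {41} × {71, 72, 73}, {39, 41} × {72, 73}, {40, 41} × {72, 73}, {39, 41} × {71, 72, 73}, {39, 40, 41} × {72, 73}, {40, 41} × {71, 72, 73}, {39, 40, 41} × {71, 72, 73}}; |τ_{X×Y}| = 30.

Enumerate products U × V with U ∈ τ_X, V ∈ τ_Y (deduplicated):
  ∅ × ∅ = {} (∅)
  {41} × {73} = {(41,73)}
  {39, 41} × {73} = {(39,73), (41,73)}
  {40, 41} × {73} = {(40,73), (41,73)}
  {41} × {72, 73} = {(41,72), (41,73)}
  {39, 40, 41} × {73} = {(39,73), (40,73), (41,73)}
  {41} × {71, 72, 73} = {(41,71), (41,72), (41,73)}
  {39, 41} × {72, 73} = {(39,72), (39,73), (41,72), (41,73)}
  {40, 41} × {72, 73} = {(40,72), (40,73), (41,72), (41,73)}
  {39, 41} × {71, 72, 73} = {(39,71), (39,72), (39,73), (41,71), (41,72), (41,73)}
  {39, 40, 41} × {72, 73} = {(39,72), (39,73), (40,72), (40,73), (41,72), (41,73)}
  {40, 41} × {71, 72, 73} = {(40,71), (40,72), (40,73), (41,71), (41,72), (41,73)}
  {39, 40, 41} × {71, 72, 73} = {(39,71), (39,72), (39,73), (40,71), (40,72), (40,73), (41,71), (41,72), (41,73)}
These 13 distinct sets form the basis B.
Close under arbitrary unions to get τ_{X×Y}; counting gives |τ_{X×Y}| = 30.


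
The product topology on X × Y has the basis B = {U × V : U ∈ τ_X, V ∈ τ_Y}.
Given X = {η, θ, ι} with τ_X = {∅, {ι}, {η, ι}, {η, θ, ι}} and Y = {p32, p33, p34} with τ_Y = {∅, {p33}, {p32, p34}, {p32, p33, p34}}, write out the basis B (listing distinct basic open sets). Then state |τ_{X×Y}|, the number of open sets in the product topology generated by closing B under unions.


Basis B = {∅ × ∅, {ι} × {p33}, {η, ι} × {p33}, {ι} × {p32, p34}, {η, θ, ι} × {p33}, {ι} × {p32, p33, p34}, {η, ι} × {p32, p34}, {η, ι} × {p32, p33, p34}, {η, θ, ι} × {p32, p34}, {η, θ, ι} × {p32, p33, p34}}; |τ_{X×Y}| = 16.

Enumerate products U × V with U ∈ τ_X, V ∈ τ_Y (deduplicated):
  ∅ × ∅ = {} (∅)
  {ι} × {p33} = {(ι,p33)}
  {η, ι} × {p33} = {(η,p33), (ι,p33)}
  {ι} × {p32, p34} = {(ι,p32), (ι,p34)}
  {η, θ, ι} × {p33} = {(η,p33), (θ,p33), (ι,p33)}
  {ι} × {p32, p33, p34} = {(ι,p32), (ι,p33), (ι,p34)}
  {η, ι} × {p32, p34} = {(η,p32), (η,p34), (ι,p32), (ι,p34)}
  {η, ι} × {p32, p33, p34} = {(η,p32), (η,p33), (η,p34), (ι,p32), (ι,p33), (ι,p34)}
  {η, θ, ι} × {p32, p34} = {(η,p32), (η,p34), (θ,p32), (θ,p34), (ι,p32), (ι,p34)}
  {η, θ, ι} × {p32, p33, p34} = {(η,p32), (η,p33), (η,p34), (θ,p32), (θ,p33), (θ,p34), (ι,p32), (ι,p33), (ι,p34)}
These 10 distinct sets form the basis B.
Close under arbitrary unions to get τ_{X×Y}; counting gives |τ_{X×Y}| = 16.


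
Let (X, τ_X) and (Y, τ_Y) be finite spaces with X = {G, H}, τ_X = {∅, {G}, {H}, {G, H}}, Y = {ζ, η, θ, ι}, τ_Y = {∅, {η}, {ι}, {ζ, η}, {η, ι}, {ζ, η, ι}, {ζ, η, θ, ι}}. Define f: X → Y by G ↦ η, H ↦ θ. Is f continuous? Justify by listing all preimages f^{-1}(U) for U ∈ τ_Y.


f IS continuous.

Compute f^{-1}(U) for each U ∈ τ_Y:
  U = ∅: f^{-1}(U) = ∅ ∈ τ_X ✓.
  U = {η}: f^{-1}(U) = {G} ∈ τ_X ✓.
  U = {ι}: f^{-1}(U) = ∅ ∈ τ_X ✓.
  U = {ζ, η}: f^{-1}(U) = {G} ∈ τ_X ✓.
  U = {η, ι}: f^{-1}(U) = {G} ∈ τ_X ✓.
  U = {ζ, η, ι}: f^{-1}(U) = {G} ∈ τ_X ✓.
  U = {ζ, η, θ, ι}: f^{-1}(U) = {G, H} ∈ τ_X ✓.
Every preimage lies in τ_X, so f IS continuous.


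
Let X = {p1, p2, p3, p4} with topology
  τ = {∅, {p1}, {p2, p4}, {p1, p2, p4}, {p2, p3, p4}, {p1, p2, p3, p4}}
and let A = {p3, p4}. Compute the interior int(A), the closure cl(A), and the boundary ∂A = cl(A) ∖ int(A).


int(A) = ∅, cl(A) = {p2, p3, p4}, ∂A = {p2, p3, p4}.

Closed sets in (X, τ) are complements of opens:
  closed(X, τ) = {∅, {p1}, {p3}, {p1, p3}, {p2, p3, p4}, {p1, p2, p3, p4}}.
int(A) = ⋃ {U ∈ τ : U ⊆ A}. Opens contained in A: ∅.
Taking the union of these: int(A) = ∅.
cl(A) = ⋂ {C closed : A ⊆ C}. Closed sets containing A: {p2, p3, p4}, {p1, p2, p3, p4}.
Intersecting these: cl(A) = {p2, p3, p4}.
∂A = cl(A) ∖ int(A) = {p2, p3, p4} ∖ ∅ = {p2, p3, p4}.


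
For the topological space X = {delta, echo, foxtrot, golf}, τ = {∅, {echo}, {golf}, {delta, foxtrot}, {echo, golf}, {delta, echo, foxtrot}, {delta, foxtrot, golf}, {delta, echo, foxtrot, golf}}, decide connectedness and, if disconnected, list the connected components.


(X, τ) is disconnected; components = [{echo}, {golf}, {delta, foxtrot}].

Find clopen sets (U ∈ τ with X ∖ U ∈ τ):
  U = ∅, X ∖ U = {delta, echo, foxtrot, golf} — both open, so U is clopen.
  U = {echo}, X ∖ U = {delta, foxtrot, golf} — both open, so U is clopen.
  U = {golf}, X ∖ U = {delta, echo, foxtrot} — both open, so U is clopen.
  U = {delta, foxtrot}, X ∖ U = {echo, golf} — both open, so U is clopen.
  U = {echo, golf}, X ∖ U = {delta, foxtrot} — both open, so U is clopen.
  U = {delta, echo, foxtrot}, X ∖ U = {golf} — both open, so U is clopen.
  U = {delta, foxtrot, golf}, X ∖ U = {echo} — both open, so U is clopen.
  U = {delta, echo, foxtrot, golf}, X ∖ U = ∅ — both open, so U is clopen.
Nontrivial clopen(s) exist: e.g. {golf}. So (X, τ) is disconnected.
Compute connected components by grouping points that agree on all clopens:
  component: {echo}
  component: {golf}
  component: {delta, foxtrot}


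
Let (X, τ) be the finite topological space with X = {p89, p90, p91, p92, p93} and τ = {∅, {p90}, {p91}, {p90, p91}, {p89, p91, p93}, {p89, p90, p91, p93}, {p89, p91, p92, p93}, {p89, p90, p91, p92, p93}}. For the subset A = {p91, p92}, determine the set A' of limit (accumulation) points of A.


A' = {p89, p92, p93}

For each x ∈ X, list the open sets U ∈ τ with x ∈ U, then check whether U ∩ (A ∖ {x}) ≠ ∅ for every such U.
  x = p89: opens ∋ x are {p89, p91, p93}, {p89, p90, p91, p93}, {p89, p91, p92, p93}, {p89, p90, p91, p92, p93}; each meets A ∖ {p89}, so x IS a limit point.
  x = p90: open {p90} ∋ x has {p90} ∩ (A ∖ {p90}) = ∅, so x is NOT a limit point.
  x = p91: open {p91} ∋ x has {p91} ∩ (A ∖ {p91}) = ∅, so x is NOT a limit point.
  x = p92: opens ∋ x are {p89, p91, p92, p93}, {p89, p90, p91, p92, p93}; each meets A ∖ {p92}, so x IS a limit point.
  x = p93: opens ∋ x are {p89, p91, p93}, {p89, p90, p91, p93}, {p89, p91, p92, p93}, {p89, p90, p91, p92, p93}; each meets A ∖ {p93}, so x IS a limit point.
Collecting: A' = {p89, p92, p93}.


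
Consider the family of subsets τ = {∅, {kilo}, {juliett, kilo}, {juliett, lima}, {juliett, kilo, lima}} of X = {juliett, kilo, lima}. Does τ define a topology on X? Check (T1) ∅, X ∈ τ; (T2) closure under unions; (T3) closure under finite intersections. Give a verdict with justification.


τ is NOT a topology on X.

Axiom (T1): ∅ ∈ τ? Yes; X ∈ τ? Yes.
Axiom (T2/T3): check pairwise unions and intersections of members of τ.
Counterexample for (T3): {juliett, kilo} ∩ {juliett, lima} = {juliett} ∉ τ. Therefore τ is NOT a topology.


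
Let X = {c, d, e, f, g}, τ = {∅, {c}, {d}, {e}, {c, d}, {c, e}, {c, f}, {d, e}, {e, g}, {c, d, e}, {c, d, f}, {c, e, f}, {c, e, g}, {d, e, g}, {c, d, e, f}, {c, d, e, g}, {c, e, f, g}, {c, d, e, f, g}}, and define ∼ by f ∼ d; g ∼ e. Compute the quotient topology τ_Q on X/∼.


X/∼ = {[c], [d=f], [e=g]}; |τ_Q| = 6.

Equivalence classes: [c], [d=f], [e=g].
Quotient map π: X → X/∼ sends c ↦ [c], d ↦ [d=f], e ↦ [e=g], f ↦ [d=f], g ↦ [e=g].
For each subset V ⊆ X/∼, compute π^{-1}(V) ⊆ X and check whether π^{-1}(V) ∈ τ. V is open in τ_Q iff π^{-1}(V) ∈ τ.
  V = {}: π^{-1}(V) = ∅ ∈ τ ✓.
  V = {[c]}: π^{-1}(V) = {c} ∈ τ ✓.
  V = {[d=f]}: π^{-1}(V) = {d, f} ∉ τ ✗.
  V = {[c], [d=f]}: π^{-1}(V) = {c, d, f} ∈ τ ✓.
  V = {[e=g]}: π^{-1}(V) = {e, g} ∈ τ ✓.
  V = {[c], [e=g]}: π^{-1}(V) = {c, e, g} ∈ τ ✓.
  V = {[d=f], [e=g]}: π^{-1}(V) = {d, e, f, g} ∉ τ ✗.
  V = {[c], [d=f], [e=g]}: π^{-1}(V) = {c, d, e, f, g} ∈ τ ✓.
Open sets in the quotient: τ_Q = {{}, {[c]}, {[c], [d=f]}, {[e=g]}, {[c], [e=g]}, {[c], [d=f], [e=g]}} (6 elements).


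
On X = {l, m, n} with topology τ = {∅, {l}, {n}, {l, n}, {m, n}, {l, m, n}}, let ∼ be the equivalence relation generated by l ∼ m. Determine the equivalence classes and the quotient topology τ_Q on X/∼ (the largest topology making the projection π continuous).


X/∼ = {[l=m], [n]}; |τ_Q| = 3.

Equivalence classes: [l=m], [n].
Quotient map π: X → X/∼ sends l ↦ [l=m], m ↦ [l=m], n ↦ [n].
For each subset V ⊆ X/∼, compute π^{-1}(V) ⊆ X and check whether π^{-1}(V) ∈ τ. V is open in τ_Q iff π^{-1}(V) ∈ τ.
  V = {}: π^{-1}(V) = ∅ ∈ τ ✓.
  V = {[l=m]}: π^{-1}(V) = {l, m} ∉ τ ✗.
  V = {[n]}: π^{-1}(V) = {n} ∈ τ ✓.
  V = {[l=m], [n]}: π^{-1}(V) = {l, m, n} ∈ τ ✓.
Open sets in the quotient: τ_Q = {{}, {[n]}, {[l=m], [n]}} (3 elements).


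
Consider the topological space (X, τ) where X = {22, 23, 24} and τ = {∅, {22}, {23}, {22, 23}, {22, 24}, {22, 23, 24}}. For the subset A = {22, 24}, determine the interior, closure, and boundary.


int(A) = {22, 24}, cl(A) = {22, 24}, ∂A = ∅.

Closed sets in (X, τ) are complements of opens:
  closed(X, τ) = {∅, {23}, {24}, {22, 24}, {23, 24}, {22, 23, 24}}.
int(A) = ⋃ {U ∈ τ : U ⊆ A}. Opens contained in A: ∅, {22}, {22, 24}.
Taking the union of these: int(A) = {22, 24}.
cl(A) = ⋂ {C closed : A ⊆ C}. Closed sets containing A: {22, 24}, {22, 23, 24}.
Intersecting these: cl(A) = {22, 24}.
∂A = cl(A) ∖ int(A) = {22, 24} ∖ {22, 24} = ∅.


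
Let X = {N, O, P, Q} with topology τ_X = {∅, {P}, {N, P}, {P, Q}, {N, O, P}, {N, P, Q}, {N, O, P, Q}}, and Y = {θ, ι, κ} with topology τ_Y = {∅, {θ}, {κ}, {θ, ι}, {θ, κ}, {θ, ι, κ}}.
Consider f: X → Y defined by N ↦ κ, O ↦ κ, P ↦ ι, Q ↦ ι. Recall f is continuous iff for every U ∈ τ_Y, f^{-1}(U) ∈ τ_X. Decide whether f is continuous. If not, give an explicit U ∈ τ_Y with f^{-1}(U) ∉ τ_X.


f is NOT continuous.

Compute f^{-1}(U) for each U ∈ τ_Y:
  U = ∅: f^{-1}(U) = ∅ ∈ τ_X ✓.
  U = {θ}: f^{-1}(U) = ∅ ∈ τ_X ✓.
  U = {κ}: f^{-1}(U) = {N, O} ∉ τ_X ✗.
  U = {θ, ι}: f^{-1}(U) = {P, Q} ∈ τ_X ✓.
  U = {θ, κ}: f^{-1}(U) = {N, O} ∉ τ_X ✗.
  U = {θ, ι, κ}: f^{-1}(U) = {N, O, P, Q} ∈ τ_X ✓.
Found U = {κ} with f^{-1}(U) = {N, O} not in τ_X. Therefore f is NOT continuous.


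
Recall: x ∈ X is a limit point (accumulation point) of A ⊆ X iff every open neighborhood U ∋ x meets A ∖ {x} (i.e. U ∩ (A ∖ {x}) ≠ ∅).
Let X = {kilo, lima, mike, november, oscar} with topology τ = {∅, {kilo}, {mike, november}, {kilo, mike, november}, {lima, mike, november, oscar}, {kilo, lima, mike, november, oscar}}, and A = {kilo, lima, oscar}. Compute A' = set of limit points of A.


A' = {lima, oscar}

For each x ∈ X, list the open sets U ∈ τ with x ∈ U, then check whether U ∩ (A ∖ {x}) ≠ ∅ for every such U.
  x = kilo: open {kilo} ∋ x has {kilo} ∩ (A ∖ {kilo}) = ∅, so x is NOT a limit point.
  x = lima: opens ∋ x are {lima, mike, november, oscar}, {kilo, lima, mike, november, oscar}; each meets A ∖ {lima}, so x IS a limit point.
  x = mike: open {mike, november} ∋ x has {mike, november} ∩ (A ∖ {mike}) = ∅, so x is NOT a limit point.
  x = november: open {mike, november} ∋ x has {mike, november} ∩ (A ∖ {november}) = ∅, so x is NOT a limit point.
  x = oscar: opens ∋ x are {lima, mike, november, oscar}, {kilo, lima, mike, november, oscar}; each meets A ∖ {oscar}, so x IS a limit point.
Collecting: A' = {lima, oscar}.


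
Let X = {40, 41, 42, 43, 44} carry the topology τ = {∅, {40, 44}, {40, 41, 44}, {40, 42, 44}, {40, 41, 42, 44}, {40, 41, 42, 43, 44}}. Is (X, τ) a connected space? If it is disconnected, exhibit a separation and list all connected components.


(X, τ) is connected.

Find clopen sets (U ∈ τ with X ∖ U ∈ τ):
  U = ∅, X ∖ U = {40, 41, 42, 43, 44} — both open, so U is clopen.
  U = {40, 41, 42, 43, 44}, X ∖ U = ∅ — both open, so U is clopen.
Only trivial clopens (∅ and X) exist, so (X, τ) is connected.
Compute connected components by grouping points that agree on all clopens:
  component: {40, 41, 42, 43, 44}
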